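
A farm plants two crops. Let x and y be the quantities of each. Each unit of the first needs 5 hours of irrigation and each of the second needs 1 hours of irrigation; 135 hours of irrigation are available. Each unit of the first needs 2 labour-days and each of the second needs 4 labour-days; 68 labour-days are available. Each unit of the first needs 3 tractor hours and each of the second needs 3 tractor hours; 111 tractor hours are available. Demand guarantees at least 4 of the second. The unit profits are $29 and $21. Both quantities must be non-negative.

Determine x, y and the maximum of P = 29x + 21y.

x = 26, y = 4, maximum P = 838

Corner points and P = 29x + 21y:
  (0, 17) → P = 357
  (0, 4) → P = 84
  (26, 4) → P = 838

The optimum lies where 2x + 4y = 68 and y = 4.
Solving simultaneously gives x = 26, y = 4.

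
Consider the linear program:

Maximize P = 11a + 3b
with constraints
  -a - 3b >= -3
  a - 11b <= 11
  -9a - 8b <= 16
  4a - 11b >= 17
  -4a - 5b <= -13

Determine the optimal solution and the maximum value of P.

Feasible corners and P = 11a + 3b:
  (33/7, -4/7) → P = 351/7
  (84/23, -5/23) → P = 909/23
  (198/49, -31/49) → P = 2085/49
  (57/16, -1/4) → P = 615/16

The optimum lies where -a - 3b = -3 and a - 11b = 11.
Solving simultaneously gives a = 33/7, b = -4/7.

a = 33/7, b = -4/7, maximum P = 351/7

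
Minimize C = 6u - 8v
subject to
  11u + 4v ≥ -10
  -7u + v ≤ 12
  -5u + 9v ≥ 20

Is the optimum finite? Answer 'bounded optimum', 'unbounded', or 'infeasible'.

unbounded

From the feasible point (-58/39, 62/39), moving in the direction (1, 7) keeps every constraint satisfied while C decreases without bound.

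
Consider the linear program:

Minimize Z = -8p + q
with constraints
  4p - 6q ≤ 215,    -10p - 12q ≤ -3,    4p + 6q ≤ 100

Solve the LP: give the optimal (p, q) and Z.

At the optimal vertex, 4p - 6q = 215 and 4p + 6q = 100.
Solving simultaneously gives p = 315/8, q = -115/12.

p = 315/8, q = -115/12, minimum Z = -3895/12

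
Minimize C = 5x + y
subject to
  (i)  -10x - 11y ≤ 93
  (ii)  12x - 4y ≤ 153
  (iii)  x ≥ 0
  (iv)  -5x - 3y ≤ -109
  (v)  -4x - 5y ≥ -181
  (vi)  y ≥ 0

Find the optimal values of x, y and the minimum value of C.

x = 2/13, y = 469/13, minimum C = 479/13

Extreme points and C = 5x + y:
  (895/56, 543/56) → C = 2509/28
  (1489/76, 390/19) → C = 9005/76
  (2/13, 469/13) → C = 479/13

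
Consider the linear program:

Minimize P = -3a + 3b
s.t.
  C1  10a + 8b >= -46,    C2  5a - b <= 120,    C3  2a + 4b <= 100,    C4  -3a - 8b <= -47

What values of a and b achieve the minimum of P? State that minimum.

a = 1007/43, b = -125/43, minimum P = -3396/43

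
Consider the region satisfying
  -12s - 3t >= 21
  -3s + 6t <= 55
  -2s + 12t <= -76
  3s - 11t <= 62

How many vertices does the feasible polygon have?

3

Intersecting each pair of boundary lines and keeping only the points that satisfy every inequality leaves:
  (-93/2, -169/12)
  (-977/15, -117/5)
  (-46/7, -52/7)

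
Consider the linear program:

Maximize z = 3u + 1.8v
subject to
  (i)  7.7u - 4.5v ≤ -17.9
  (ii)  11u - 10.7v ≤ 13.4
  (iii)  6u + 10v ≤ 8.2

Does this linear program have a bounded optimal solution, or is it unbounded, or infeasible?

Extreme points and z = 3u + 1.8v:
  (-25183/3289, -2728/299) → z = -647817/16445
  (-1421/1040, 8527/5200) → z = -3729/3250
The feasible region has finitely many vertices and no improving ray; the maximum is -3729/3250 at (-1421/1040, 8527/5200).

bounded optimum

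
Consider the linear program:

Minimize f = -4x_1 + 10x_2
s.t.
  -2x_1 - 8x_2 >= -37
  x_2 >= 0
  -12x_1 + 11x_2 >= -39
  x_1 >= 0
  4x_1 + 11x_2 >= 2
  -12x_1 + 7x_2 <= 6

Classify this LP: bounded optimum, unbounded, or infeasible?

Corner points and f = -4x_1 + 10x_2:
  (719/118, 183/59) → f = 392/59
  (211/110, 228/55) → f = 1858/55
  (13/4, 0) → f = -13
  (1/2, 0) → f = -2
  (0, 2/11) → f = 20/11
  (0, 6/7) → f = 60/7
The feasible region has finitely many vertices and no improving ray; the minimum is -13 at (13/4, 0).

bounded optimum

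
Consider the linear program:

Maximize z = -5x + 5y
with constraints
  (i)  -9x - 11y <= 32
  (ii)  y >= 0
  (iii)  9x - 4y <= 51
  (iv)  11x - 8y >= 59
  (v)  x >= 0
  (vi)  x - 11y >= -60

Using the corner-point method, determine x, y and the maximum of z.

Vertices and z = -5x + 5y:
  (17/3, 0) → z = -85/3
  (59/11, 0) → z = -295/11
  (43/7, 15/14) → z = -355/14

x = 43/7, y = 15/14, maximum z = -355/14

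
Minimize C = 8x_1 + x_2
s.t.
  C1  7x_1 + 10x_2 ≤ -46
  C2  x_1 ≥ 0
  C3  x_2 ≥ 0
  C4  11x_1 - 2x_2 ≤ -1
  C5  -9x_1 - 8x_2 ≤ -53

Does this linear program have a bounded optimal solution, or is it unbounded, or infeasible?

The boundaries x_1 = 0 and -9x_1 - 8x_2 = -53 meet at (0, 53/8), but that point violates 7x_1 + 10x_2 ≤ -46. Every candidate vertex is excluded by some other constraint, so the feasible region is empty.

infeasible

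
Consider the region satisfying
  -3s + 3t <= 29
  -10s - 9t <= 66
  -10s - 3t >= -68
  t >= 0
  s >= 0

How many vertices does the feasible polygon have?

Intersecting each pair of boundary lines and keeping only the points that satisfy every inequality leaves:
  (3, 38/3)
  (0, 29/3)
  (34/5, 0)
  (0, 0)

4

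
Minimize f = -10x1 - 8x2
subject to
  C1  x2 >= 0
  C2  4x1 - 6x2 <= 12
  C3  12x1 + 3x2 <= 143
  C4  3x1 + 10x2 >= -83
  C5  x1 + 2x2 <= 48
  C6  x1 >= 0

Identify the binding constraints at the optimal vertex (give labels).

Vertices and f = -10x1 - 8x2:
  (3, 0) → f = -30
  (0, 0) → f = 0
  (149/14, 107/21) → f = -3091/21
  (142/21, 433/21) → f = -1628/7
  (0, 24) → f = -192

The minimum is at (142/21, 433/21). Substituting into each constraint, equality holds for C3 and C5; the remaining constraints have slack.

C3 and C5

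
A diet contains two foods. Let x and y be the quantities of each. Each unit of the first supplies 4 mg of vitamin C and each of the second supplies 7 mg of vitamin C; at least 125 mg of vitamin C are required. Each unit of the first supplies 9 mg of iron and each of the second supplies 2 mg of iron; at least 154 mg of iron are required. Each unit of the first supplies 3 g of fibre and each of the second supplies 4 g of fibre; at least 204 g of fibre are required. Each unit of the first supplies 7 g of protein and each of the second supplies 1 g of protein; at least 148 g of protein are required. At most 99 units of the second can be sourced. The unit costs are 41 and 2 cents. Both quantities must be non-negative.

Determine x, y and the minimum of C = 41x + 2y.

Corner points and C = 41x + 2y:
  (68, 0) → C = 2788
  (388/25, 984/25) → C = 17876/25
  (7, 99) → C = 485
The feasible region is unbounded (it extends along (1, 0)), but C strictly increases along every unbounded feasible direction, so there is no improving ray and the minimum is attained at a vertex.

At the optimal vertex, 7x + y = 148 and y = 99.
Solving simultaneously gives x = 7, y = 99.

x = 7, y = 99, minimum C = 485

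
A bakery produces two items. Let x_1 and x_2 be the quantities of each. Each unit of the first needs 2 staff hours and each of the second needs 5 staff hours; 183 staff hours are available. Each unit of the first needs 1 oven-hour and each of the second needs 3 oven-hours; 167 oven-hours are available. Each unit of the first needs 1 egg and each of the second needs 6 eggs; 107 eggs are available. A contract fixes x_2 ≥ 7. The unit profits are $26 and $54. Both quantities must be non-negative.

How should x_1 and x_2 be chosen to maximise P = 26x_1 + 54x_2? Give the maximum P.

x_1 = 65, x_2 = 7, maximum P = 2068

Feasible corners and P = 26x_1 + 54x_2:
  (0, 107/6) → P = 963
  (0, 7) → P = 378
  (65, 7) → P = 2068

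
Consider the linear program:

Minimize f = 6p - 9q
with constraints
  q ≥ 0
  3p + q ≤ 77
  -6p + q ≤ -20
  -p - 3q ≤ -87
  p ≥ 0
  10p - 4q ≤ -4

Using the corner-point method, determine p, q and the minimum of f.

p = 97/9, q = 134/3, minimum f = -1012/3

Feasible corners and f = 6p - 9q:
  (97/9, 134/3) → f = -1012/3
  (152/11, 391/11) → f = -237
  (147/19, 502/19) → f = -3636/19
  (168/17, 437/17) → f = -2925/17

At the optimal vertex, 3p + q = 77 and -6p + q = -20.
Solving simultaneously gives p = 97/9, q = 134/3.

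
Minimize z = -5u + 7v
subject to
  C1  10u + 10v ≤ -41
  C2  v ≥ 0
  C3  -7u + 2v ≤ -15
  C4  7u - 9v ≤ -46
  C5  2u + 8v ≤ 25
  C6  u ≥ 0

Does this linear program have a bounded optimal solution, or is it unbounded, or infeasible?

The boundaries 2u + 8v = 25 and u = 0 meet at (0, 25/8), but that point violates 10u + 10v ≤ -41. Every candidate vertex is excluded by some other constraint, so the feasible region is empty.

infeasible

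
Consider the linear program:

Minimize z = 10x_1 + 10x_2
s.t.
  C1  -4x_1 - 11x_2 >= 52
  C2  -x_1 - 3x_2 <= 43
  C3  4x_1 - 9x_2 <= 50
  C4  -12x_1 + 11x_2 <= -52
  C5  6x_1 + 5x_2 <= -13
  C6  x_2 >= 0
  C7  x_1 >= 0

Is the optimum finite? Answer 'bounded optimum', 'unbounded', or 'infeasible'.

The boundaries -4x_1 - 11x_2 = 52 and 4x_1 - 9x_2 = 50 meet at (41/40, -51/10), but that point violates x_2 ≥ 0. Every candidate vertex is excluded by some other constraint, so the feasible region is empty.

infeasible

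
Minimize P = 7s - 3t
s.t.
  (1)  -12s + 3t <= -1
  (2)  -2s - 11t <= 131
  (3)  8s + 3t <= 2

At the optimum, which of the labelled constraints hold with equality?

Vertices and P = 7s - 3t:
  (-191/69, -787/69) → P = 1024/69
  (3/20, 4/15) → P = 1/4
  (415/82, -526/41) → P = 6061/82

The minimum is at (3/20, 4/15). Substituting into each constraint, equality holds for (1) and (3); the remaining constraints have slack.

(1) and (3)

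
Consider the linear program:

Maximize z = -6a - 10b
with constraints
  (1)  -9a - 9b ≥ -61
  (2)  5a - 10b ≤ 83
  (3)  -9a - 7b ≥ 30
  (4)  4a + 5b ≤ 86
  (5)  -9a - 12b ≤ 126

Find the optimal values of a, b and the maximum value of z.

Vertices and z = -6a - 10b:
  (-697/18, 91/2) → z = -668/3
  (-469/9, 530/9) → z = -2486/9
  (281/125, -897/125) → z = 7284/125
  (-44/25, -459/50) → z = 2559/25
The feasible region is unbounded (it extends along (-5, 4), (-4, 3)), but z strictly decreases along every unbounded feasible direction, so there is no improving ray and the maximum is attained at a vertex.

At the optimal vertex, 5a - 10b = 83 and -9a - 12b = 126.
Solving simultaneously gives a = -44/25, b = -459/50.

a = -44/25, b = -459/50, maximum z = 2559/25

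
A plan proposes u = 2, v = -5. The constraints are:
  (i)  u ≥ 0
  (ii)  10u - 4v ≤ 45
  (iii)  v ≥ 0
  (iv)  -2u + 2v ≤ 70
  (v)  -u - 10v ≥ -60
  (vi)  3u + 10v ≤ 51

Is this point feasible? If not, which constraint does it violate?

not feasible — violates (iii)

Constraint (iii): v = -5, which is not ≥ 0. All other constraints are satisfied.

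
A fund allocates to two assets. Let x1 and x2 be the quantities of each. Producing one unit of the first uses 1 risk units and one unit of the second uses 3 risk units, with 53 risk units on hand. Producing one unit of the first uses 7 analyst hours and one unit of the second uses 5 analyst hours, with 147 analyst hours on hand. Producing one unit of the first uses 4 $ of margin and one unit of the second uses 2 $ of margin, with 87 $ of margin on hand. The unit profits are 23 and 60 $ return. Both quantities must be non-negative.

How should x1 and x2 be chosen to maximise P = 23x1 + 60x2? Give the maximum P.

x1 = 11, x2 = 14, maximum P = 1093

Corner points and P = 23x1 + 60x2:
  (0, 0) → P = 0
  (0, 53/3) → P = 1060
  (21, 0) → P = 483
  (11, 14) → P = 1093

At the optimal vertex, x1 + 3x2 = 53 and 7x1 + 5x2 = 147.
Solving simultaneously gives x1 = 11, x2 = 14.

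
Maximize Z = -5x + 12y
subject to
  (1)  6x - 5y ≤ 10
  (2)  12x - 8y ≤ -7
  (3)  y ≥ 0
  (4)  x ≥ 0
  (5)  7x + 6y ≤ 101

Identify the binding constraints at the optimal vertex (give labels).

Extreme points and Z = -5x + 12y:
  (0, 7/8) → Z = 21/2
  (383/64, 1261/128) → Z = 5651/64
  (0, 101/6) → Z = 202

The maximum is at (0, 101/6). Substituting into each constraint, equality holds for (4) and (5); the remaining constraints have slack.

(4) and (5)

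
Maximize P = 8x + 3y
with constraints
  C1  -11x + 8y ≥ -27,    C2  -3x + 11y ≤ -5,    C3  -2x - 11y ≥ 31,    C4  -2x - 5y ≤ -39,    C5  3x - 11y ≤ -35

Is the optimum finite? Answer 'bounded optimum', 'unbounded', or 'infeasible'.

Constraints -3x + 11y ≤ -5 and 3x - 11y ≤ -35 have parallel boundaries but demand opposite sides — no point can satisfy both, so the region is empty.

infeasible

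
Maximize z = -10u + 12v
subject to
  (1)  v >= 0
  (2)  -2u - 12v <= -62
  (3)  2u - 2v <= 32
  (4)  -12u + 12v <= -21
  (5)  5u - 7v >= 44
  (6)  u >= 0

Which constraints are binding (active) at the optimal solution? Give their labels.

(2) and (5)

Extreme points and z = -10u + 12v:
  (127/7, 15/7) → z = -1090/7
  (13, 3) → z = -94
  (34, 18) → z = -124

The maximum is at (13, 3). Substituting into each constraint, equality holds for (2) and (5); the remaining constraints have slack.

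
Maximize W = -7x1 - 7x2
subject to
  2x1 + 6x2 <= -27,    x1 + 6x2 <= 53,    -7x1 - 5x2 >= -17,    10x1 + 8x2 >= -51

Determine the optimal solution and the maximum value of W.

x1 = 391/6, x2 = -527/6, maximum W = 476/3

Corner points and W = -7x1 - 7x2:
  (237/32, -223/32) → W = -49/16
  (-45/22, -42/11) → W = 903/22
  (391/6, -527/6) → W = 476/3

At the optimal vertex, -7x1 - 5x2 = -17 and 10x1 + 8x2 = -51.
Solving simultaneously gives x1 = 391/6, x2 = -527/6.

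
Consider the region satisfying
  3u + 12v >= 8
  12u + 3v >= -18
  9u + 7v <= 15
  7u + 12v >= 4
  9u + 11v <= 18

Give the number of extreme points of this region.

5

Pairwise boundary intersections that survive every other constraint:
  (124/87, 9/29)
  (-1, 11/12)
  (-76/41, 58/41)
  (-12/5, 18/5)
  (13/12, 3/4)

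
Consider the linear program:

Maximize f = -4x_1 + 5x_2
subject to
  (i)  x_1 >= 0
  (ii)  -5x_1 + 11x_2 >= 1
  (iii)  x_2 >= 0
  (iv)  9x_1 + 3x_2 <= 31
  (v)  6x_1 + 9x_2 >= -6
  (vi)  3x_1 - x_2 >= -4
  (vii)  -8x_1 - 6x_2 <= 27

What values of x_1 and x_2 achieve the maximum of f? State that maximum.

Extreme points and f = -4x_1 + 5x_2:
  (0, 1/11) → f = 5/11
  (0, 4) → f = 20
  (169/57, 82/57) → f = -14/3
  (19/18, 43/6) → f = 569/18

The binding constraints are 9x_1 + 3x_2 = 31 and 3x_1 - x_2 = -4.
Solving simultaneously gives x_1 = 19/18, x_2 = 43/6.

x_1 = 19/18, x_2 = 43/6, maximum f = 569/18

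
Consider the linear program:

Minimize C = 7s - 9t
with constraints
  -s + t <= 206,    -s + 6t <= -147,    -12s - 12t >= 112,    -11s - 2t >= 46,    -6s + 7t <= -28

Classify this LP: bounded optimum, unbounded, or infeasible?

bounded optimum

Feasible corners and C = 7s - 9t:
  (-1470, -1264) → C = 1086
  (9/34, -1663/68) → C = 15093/68
  (-861/29, -854/29) → C = 1659/29
The feasible region has finitely many vertices and no improving ray; the minimum is 1659/29 at (-861/29, -854/29).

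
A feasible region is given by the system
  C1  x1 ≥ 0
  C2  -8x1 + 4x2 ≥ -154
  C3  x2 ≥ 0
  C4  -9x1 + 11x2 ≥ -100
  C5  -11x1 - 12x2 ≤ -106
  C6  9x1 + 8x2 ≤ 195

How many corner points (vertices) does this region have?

Of the 15 pairwise boundary intersections, those satisfying every inequality are:
  (0, 53/6)
  (0, 195/8)
  (100/9, 0)
  (106/11, 0)
  (155/9, 5)

5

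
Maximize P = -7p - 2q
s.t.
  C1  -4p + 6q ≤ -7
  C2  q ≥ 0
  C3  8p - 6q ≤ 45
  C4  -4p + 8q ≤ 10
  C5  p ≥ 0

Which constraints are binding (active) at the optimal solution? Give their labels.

Feasible corners and P = -7p - 2q:
  (7/4, 0) → P = -49/4
  (19/2, 31/6) → P = -461/6
  (45/8, 0) → P = -315/8

The maximum is at (7/4, 0). Substituting into each constraint, equality holds for C1 and C2; the remaining constraints have slack.

C1 and C2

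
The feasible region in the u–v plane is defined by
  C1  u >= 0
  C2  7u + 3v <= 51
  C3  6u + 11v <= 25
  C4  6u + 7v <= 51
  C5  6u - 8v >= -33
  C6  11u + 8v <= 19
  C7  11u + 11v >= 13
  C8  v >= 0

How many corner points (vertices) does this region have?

5

Intersecting each pair of boundary lines and keeping only the points that satisfy every inequality leaves:
  (0, 25/11)
  (0, 13/11)
  (9/73, 161/73)
  (19/11, 0)
  (13/11, 0)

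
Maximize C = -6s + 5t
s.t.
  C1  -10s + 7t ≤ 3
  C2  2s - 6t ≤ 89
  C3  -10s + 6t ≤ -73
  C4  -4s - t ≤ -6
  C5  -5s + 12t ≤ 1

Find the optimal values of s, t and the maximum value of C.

Corner points and C = -6s + 5t:
  (125/26, -172/13) → C = -95
  (109/34, -116/17) → C = -907/17
  (49/5, 25/6) → C = -1139/30
The feasible region is unbounded (it extends along (3, 1), (12, 5)), but C strictly decreases along every unbounded feasible direction, so there is no improving ray and the maximum is attained at a vertex.

The binding constraints are -10s + 6t = -73 and -5s + 12t = 1.
Solving simultaneously gives s = 49/5, t = 25/6.

s = 49/5, t = 25/6, maximum C = -1139/30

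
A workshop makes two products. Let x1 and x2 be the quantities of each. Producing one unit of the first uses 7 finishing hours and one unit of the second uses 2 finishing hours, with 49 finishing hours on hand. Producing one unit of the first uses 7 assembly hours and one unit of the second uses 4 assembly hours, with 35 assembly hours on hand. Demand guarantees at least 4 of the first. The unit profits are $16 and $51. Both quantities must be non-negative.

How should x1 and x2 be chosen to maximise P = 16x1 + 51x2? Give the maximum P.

Feasible corners and P = 16x1 + 51x2:
  (5, 0) → P = 80
  (4, 0) → P = 64
  (4, 7/4) → P = 613/4

The optimum lies where 7x1 + 4x2 = 35 and x1 = 4.
Solving simultaneously gives x1 = 4, x2 = 7/4.

x1 = 4, x2 = 7/4, maximum P = 613/4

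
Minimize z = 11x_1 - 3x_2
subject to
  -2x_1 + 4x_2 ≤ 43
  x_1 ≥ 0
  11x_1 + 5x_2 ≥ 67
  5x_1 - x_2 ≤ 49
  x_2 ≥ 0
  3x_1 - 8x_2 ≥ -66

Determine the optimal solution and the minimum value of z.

x_1 = 2, x_2 = 9, minimum z = -5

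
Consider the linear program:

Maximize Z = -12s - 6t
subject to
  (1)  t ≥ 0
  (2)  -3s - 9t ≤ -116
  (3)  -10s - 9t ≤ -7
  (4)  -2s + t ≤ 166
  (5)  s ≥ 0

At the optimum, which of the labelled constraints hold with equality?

Extreme points and Z = -12s - 6t:
  (116/3, 0) → Z = -464
  (0, 116/9) → Z = -232/3
  (0, 166) → Z = -996
The feasible region is unbounded (it extends along (1, 2), (1, 0)), but Z strictly decreases along every unbounded feasible direction, so there is no improving ray and the maximum is attained at a vertex.

The maximum is at (0, 116/9). Substituting into each constraint, equality holds for (2) and (5); the remaining constraints have slack.

(2) and (5)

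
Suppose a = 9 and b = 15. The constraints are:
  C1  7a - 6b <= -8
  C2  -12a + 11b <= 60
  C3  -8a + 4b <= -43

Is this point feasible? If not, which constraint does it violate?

Constraint C3: -8a + 4b = -12, which is not ≤ -43. All other constraints are satisfied.

not feasible — violates C3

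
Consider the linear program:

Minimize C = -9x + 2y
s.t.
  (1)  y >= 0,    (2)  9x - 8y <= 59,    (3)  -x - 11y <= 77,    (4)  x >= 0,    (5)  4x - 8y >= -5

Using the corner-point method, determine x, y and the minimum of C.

x = 64/5, y = 281/40, minimum C = -2023/20

Feasible corners and C = -9x + 2y:
  (59/9, 0) → C = -59
  (0, 0) → C = 0
  (64/5, 281/40) → C = -2023/20
  (0, 5/8) → C = 5/4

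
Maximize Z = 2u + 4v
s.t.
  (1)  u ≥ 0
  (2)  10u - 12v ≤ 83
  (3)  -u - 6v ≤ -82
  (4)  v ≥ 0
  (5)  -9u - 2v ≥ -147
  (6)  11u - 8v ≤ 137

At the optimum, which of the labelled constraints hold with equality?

(1) and (5)

Vertices and Z = 2u + 4v:
  (0, 41/3) → Z = 164/3
  (0, 147/2) → Z = 294
  (359/26, 591/52) → Z = 950/13

The maximum is at (0, 147/2). Substituting into each constraint, equality holds for (1) and (5); the remaining constraints have slack.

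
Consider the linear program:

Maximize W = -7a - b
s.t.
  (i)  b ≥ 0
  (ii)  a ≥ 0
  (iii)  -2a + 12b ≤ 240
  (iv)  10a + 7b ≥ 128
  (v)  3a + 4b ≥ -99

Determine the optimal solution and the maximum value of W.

a = 0, b = 128/7, maximum W = -128/7

Corner points and W = -7a - b:
  (64/5, 0) → W = -448/5
  (0, 20) → W = -20
  (0, 128/7) → W = -128/7
The feasible region is unbounded (it extends along (6, 1), (1, 0)), but W strictly decreases along every unbounded feasible direction, so there is no improving ray and the maximum is attained at a vertex.

At the optimal vertex, a = 0 and 10a + 7b = 128.
Solving simultaneously gives a = 0, b = 128/7.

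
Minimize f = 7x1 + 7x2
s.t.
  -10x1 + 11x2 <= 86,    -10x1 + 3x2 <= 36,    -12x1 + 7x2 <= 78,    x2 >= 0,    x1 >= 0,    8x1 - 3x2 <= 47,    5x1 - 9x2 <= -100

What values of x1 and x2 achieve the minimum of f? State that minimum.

Vertices and f = 7x1 + 7x2:
  (775/58, 579/29) → f = 13531/58
  (326/35, 114/7) → f = 896/5
  (241/19, 345/19) → f = 4102/19

At the optimal vertex, -10x1 + 11x2 = 86 and 5x1 - 9x2 = -100.
Solving simultaneously gives x1 = 326/35, x2 = 114/7.

x1 = 326/35, x2 = 114/7, minimum f = 896/5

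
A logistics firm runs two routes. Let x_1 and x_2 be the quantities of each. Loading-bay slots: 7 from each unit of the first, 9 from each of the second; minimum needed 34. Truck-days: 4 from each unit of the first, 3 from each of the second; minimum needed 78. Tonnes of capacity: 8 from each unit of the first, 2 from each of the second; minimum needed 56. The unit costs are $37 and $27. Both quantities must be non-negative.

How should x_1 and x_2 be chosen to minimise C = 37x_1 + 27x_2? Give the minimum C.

Extreme points and C = 37x_1 + 27x_2:
  (0, 28) → C = 756
  (39/2, 0) → C = 1443/2
  (3/4, 25) → C = 2811/4
The feasible region is unbounded (it extends along (0, 1), (1, 0)), but C strictly increases along every unbounded feasible direction, so there is no improving ray and the minimum is attained at a vertex.

At the optimal vertex, 4x_1 + 3x_2 = 78 and 8x_1 + 2x_2 = 56.
Solving simultaneously gives x_1 = 3/4, x_2 = 25.

x_1 = 3/4, x_2 = 25, minimum C = 2811/4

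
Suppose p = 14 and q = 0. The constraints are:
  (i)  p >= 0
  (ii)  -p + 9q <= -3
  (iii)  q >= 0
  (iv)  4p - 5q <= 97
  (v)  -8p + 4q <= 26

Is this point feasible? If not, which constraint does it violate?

(i): 14 ≥ 0 ✓
(ii): -14 ≤ -3 ✓
(iii): 0 ≥ 0 ✓
(iv): 56 ≤ 97 ✓
(v): -112 ≤ 26 ✓

feasible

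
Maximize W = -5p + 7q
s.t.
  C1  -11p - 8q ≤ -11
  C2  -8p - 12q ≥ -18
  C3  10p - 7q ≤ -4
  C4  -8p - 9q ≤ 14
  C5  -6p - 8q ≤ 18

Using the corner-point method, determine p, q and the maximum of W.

p = -3/17, q = 55/34, maximum W = 415/34

Extreme points and W = -5p + 7q:
  (-3/17, 55/34) → W = 415/34
  (45/157, 154/157) → W = 853/157
  (39/88, 53/44) → W = 547/88

At the optimal vertex, -11p - 8q = -11 and -8p - 12q = -18.
Solving simultaneously gives p = -3/17, q = 55/34.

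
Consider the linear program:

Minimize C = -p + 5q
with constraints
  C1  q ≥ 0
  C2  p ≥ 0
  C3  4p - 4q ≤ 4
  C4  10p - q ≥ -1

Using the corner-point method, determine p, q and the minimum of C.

Vertices and C = -p + 5q:
  (0, 0) → C = 0
  (1, 0) → C = -1
  (0, 1) → C = 5
The feasible region is unbounded (it extends along (1, 1), (1, 10)), but C strictly increases along every unbounded feasible direction, so there is no improving ray and the minimum is attained at a vertex.

The binding constraints are q = 0 and 4p - 4q = 4.
Solving simultaneously gives p = 1, q = 0.

p = 1, q = 0, minimum C = -1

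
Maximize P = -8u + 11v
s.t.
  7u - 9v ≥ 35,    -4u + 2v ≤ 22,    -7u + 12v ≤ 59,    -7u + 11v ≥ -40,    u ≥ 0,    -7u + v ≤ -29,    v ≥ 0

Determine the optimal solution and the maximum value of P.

At the optimal vertex, 7u - 9v = 35 and -7u + 12v = 59.
Solving simultaneously gives u = 317/7, v = 94/3.

u = 317/7, v = 94/3, maximum P = -370/21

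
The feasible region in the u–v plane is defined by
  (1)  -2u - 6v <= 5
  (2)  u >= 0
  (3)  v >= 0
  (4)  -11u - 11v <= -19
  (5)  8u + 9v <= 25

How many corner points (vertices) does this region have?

The feasible vertices (each the meet of two boundaries and inside every other half-plane) are:
  (0, 19/11)
  (0, 25/9)
  (19/11, 0)
  (25/8, 0)

4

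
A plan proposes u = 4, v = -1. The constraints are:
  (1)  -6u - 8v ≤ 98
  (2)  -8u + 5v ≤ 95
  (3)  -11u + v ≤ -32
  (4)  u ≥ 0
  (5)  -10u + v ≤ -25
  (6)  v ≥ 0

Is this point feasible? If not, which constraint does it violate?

not feasible — violates (6)

Constraint (6): v = -1, which is not ≥ 0. All other constraints are satisfied.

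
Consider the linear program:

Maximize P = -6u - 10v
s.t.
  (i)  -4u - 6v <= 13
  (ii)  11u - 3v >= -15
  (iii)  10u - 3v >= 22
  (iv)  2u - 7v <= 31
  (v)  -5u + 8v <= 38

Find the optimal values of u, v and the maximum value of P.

u = 19/8, v = -15/4, maximum P = 93/4

Corner points and P = -6u - 10v:
  (31/24, -109/36) → P = 811/36
  (19/8, -15/4) → P = 93/4
  (58/13, 98/13) → P = -1328/13
The feasible region is unbounded (it extends along (8, 5), (7, 2)), but P strictly decreases along every unbounded feasible direction, so there is no improving ray and the maximum is attained at a vertex.

The binding constraints are -4u - 6v = 13 and 2u - 7v = 31.
Solving simultaneously gives u = 19/8, v = -15/4.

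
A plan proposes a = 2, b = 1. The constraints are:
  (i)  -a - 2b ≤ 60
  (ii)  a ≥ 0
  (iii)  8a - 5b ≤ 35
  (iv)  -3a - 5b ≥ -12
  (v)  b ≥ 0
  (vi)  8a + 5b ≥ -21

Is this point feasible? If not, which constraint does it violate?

(i): -4 ≤ 60 ✓
(ii): 2 ≥ 0 ✓
(iii): 11 ≤ 35 ✓
(iv): -11 ≥ -12 ✓
(v): 1 ≥ 0 ✓
(vi): 21 ≥ -21 ✓

feasible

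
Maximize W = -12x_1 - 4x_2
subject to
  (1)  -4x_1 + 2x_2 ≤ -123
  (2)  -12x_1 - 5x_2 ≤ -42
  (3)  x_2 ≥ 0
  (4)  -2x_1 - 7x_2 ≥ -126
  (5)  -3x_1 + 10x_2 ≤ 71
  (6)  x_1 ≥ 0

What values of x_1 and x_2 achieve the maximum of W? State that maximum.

x_1 = 123/4, x_2 = 0, maximum W = -369

Feasible corners and W = -12x_1 - 4x_2:
  (123/4, 0) → W = -369
  (1113/32, 129/16) → W = -3597/8
  (63, 0) → W = -756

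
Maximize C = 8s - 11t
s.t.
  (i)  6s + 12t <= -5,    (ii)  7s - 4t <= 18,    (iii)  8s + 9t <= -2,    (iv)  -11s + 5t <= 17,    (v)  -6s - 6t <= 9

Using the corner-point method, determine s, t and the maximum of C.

At the optimal vertex, 7s - 4t = 18 and -6s - 6t = 9.
Solving simultaneously gives s = 12/11, t = -57/22.

s = 12/11, t = -57/22, maximum C = 819/22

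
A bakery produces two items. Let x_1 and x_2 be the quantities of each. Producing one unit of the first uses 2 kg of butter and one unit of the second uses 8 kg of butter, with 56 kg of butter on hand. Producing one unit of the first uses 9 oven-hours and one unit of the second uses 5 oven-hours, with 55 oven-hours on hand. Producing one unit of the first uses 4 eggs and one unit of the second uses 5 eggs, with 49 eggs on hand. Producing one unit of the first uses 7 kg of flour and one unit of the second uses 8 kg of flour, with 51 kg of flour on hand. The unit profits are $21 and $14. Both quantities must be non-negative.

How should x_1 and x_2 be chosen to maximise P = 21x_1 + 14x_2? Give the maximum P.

Vertices and P = 21x_1 + 14x_2:
  (0, 0) → P = 0
  (0, 51/8) → P = 357/4
  (55/9, 0) → P = 385/3
  (5, 2) → P = 133

x_1 = 5, x_2 = 2, maximum P = 133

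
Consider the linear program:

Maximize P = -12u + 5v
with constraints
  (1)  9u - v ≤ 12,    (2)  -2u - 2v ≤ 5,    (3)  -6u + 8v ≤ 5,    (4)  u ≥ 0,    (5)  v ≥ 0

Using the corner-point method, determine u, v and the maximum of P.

u = 0, v = 5/8, maximum P = 25/8

Feasible corners and P = -12u + 5v:
  (101/66, 39/22) → P = -19/2
  (4/3, 0) → P = -16
  (0, 5/8) → P = 25/8
  (0, 0) → P = 0

The binding constraints are -6u + 8v = 5 and u = 0.
Solving simultaneously gives u = 0, v = 5/8.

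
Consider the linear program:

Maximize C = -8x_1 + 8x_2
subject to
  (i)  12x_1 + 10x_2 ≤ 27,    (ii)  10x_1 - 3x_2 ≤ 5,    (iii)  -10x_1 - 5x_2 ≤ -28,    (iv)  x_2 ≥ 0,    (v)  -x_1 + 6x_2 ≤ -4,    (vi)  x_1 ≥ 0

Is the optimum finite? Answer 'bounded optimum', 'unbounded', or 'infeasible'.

infeasible

The boundaries -x_1 + 6x_2 = -4 and x_1 = 0 meet at (0, -2/3), but that point violates -10x_1 - 5x_2 ≤ -28. Every candidate vertex is excluded by some other constraint, so the feasible region is empty.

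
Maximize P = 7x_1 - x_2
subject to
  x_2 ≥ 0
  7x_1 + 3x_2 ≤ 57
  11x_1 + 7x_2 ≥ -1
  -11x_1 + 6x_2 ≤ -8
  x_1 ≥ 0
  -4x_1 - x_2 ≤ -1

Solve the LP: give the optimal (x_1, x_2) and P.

x_1 = 57/7, x_2 = 0, maximum P = 57

Vertices and P = 7x_1 - x_2:
  (57/7, 0) → P = 57
  (8/11, 0) → P = 56/11
  (122/25, 571/75) → P = 1991/75

The optimum lies where x_2 = 0 and 7x_1 + 3x_2 = 57.
Solving simultaneously gives x_1 = 57/7, x_2 = 0.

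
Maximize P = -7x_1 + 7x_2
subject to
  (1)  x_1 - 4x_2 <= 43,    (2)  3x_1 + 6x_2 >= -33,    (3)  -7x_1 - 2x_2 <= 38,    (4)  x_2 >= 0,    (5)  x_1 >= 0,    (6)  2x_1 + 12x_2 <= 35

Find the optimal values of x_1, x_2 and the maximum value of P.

Feasible corners and P = -7x_1 + 7x_2:
  (0, 0) → P = 0
  (35/2, 0) → P = -245/2
  (0, 35/12) → P = 245/12

At the optimal vertex, x_1 = 0 and 2x_1 + 12x_2 = 35.
Solving simultaneously gives x_1 = 0, x_2 = 35/12.

x_1 = 0, x_2 = 35/12, maximum P = 245/12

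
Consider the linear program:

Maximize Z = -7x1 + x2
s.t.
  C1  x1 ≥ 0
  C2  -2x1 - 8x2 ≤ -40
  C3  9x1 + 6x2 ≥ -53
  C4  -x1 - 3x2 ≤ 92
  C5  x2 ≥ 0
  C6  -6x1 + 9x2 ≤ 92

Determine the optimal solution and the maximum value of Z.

Feasible corners and Z = -7x1 + x2:
  (0, 5) → Z = 5
  (0, 92/9) → Z = 92/9
  (20, 0) → Z = -140
The feasible region is unbounded (it extends along (3, 2), (1, 0)), but Z strictly decreases along every unbounded feasible direction, so there is no improving ray and the maximum is attained at a vertex.

At the optimal vertex, x1 = 0 and -6x1 + 9x2 = 92.
Solving simultaneously gives x1 = 0, x2 = 92/9.

x1 = 0, x2 = 92/9, maximum Z = 92/9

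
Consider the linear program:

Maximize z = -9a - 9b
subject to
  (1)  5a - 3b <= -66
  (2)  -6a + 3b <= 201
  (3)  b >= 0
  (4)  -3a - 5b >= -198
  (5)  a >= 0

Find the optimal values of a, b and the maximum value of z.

Corner points and z = -9a - 9b:
  (132/17, 594/17) → z = -6534/17
  (0, 22) → z = -198
  (0, 198/5) → z = -1782/5

a = 0, b = 22, maximum z = -198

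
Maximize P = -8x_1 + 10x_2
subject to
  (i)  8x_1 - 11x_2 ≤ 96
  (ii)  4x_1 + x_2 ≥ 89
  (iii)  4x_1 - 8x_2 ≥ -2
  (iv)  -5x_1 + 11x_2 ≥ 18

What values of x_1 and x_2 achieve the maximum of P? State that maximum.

x_1 = 61/2, x_2 = 31/2, maximum P = -89

Feasible corners and P = -8x_1 + 10x_2:
  (79/2, 20) → P = -116
  (38, 208/11) → P = -1264/11
  (61/2, 31/2) → P = -89

The binding constraints are 4x_1 - 8x_2 = -2 and -5x_1 + 11x_2 = 18.
Solving simultaneously gives x_1 = 61/2, x_2 = 31/2.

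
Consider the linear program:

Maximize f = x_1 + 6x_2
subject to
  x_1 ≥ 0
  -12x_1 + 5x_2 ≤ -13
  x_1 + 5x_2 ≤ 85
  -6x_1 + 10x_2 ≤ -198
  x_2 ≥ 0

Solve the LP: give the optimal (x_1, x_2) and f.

Vertices and f = x_1 + 6x_2:
  (46, 39/5) → f = 464/5
  (85, 0) → f = 85
  (33, 0) → f = 33

At the optimal vertex, x_1 + 5x_2 = 85 and -6x_1 + 10x_2 = -198.
Solving simultaneously gives x_1 = 46, x_2 = 39/5.

x_1 = 46, x_2 = 39/5, maximum f = 464/5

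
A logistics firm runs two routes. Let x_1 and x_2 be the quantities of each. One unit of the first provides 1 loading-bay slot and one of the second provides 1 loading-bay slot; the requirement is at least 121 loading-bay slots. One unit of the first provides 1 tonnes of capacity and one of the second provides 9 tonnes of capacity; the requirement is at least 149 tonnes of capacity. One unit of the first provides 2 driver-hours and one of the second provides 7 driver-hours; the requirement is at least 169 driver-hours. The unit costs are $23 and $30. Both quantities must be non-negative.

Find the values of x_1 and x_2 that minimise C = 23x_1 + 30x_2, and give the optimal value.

x_1 = 235/2, x_2 = 7/2, minimum C = 5615/2

Corner points and C = 23x_1 + 30x_2:
  (0, 121) → C = 3630
  (149, 0) → C = 3427
  (235/2, 7/2) → C = 5615/2
The feasible region is unbounded (it extends along (0, 1), (1, 0)), but C strictly increases along every unbounded feasible direction, so there is no improving ray and the minimum is attained at a vertex.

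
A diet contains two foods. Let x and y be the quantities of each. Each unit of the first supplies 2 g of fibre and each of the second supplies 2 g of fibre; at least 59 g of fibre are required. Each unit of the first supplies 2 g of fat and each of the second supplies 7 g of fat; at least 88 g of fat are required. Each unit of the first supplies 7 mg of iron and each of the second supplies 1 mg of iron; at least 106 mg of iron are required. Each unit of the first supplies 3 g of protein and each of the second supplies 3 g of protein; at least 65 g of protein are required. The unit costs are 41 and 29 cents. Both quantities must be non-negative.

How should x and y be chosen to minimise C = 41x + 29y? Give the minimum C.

x = 51/4, y = 67/4, minimum C = 2017/2

Feasible corners and C = 41x + 29y:
  (0, 106) → C = 3074
  (44, 0) → C = 1804
  (237/10, 29/5) → C = 11399/10
  (51/4, 67/4) → C = 2017/2
The feasible region is unbounded (it extends along (0, 1), (1, 0)), but C strictly increases along every unbounded feasible direction, so there is no improving ray and the minimum is attained at a vertex.

The binding constraints are 2x + 2y = 59 and 7x + y = 106.
Solving simultaneously gives x = 51/4, y = 67/4.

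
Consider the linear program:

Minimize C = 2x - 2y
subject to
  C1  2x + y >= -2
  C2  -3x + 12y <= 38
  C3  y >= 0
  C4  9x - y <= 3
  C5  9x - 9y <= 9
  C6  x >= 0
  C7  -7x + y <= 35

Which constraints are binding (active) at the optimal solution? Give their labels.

Vertices and C = 2x - 2y:
  (74/105, 117/35) → C = -554/105
  (0, 19/6) → C = -19/3
  (1/3, 0) → C = 2/3
  (0, 0) → C = 0

The minimum is at (0, 19/6). Substituting into each constraint, equality holds for C2 and C6; the remaining constraints have slack.

C2 and C6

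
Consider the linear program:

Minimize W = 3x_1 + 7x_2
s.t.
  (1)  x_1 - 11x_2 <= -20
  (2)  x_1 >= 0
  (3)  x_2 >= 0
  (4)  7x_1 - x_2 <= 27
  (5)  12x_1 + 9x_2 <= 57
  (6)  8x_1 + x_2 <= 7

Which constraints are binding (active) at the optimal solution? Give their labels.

Vertices and W = 3x_1 + 7x_2:
  (0, 20/11) → W = 140/11
  (57/89, 167/89) → W = 1340/89
  (0, 19/3) → W = 133/3
  (1/10, 31/5) → W = 437/10

The minimum is at (0, 20/11). Substituting into each constraint, equality holds for (1) and (2); the remaining constraints have slack.

(1) and (2)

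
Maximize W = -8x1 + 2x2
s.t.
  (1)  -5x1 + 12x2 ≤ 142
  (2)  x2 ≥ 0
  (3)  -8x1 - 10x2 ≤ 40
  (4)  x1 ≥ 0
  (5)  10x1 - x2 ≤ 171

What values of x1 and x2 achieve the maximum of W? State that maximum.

x1 = 0, x2 = 71/6, maximum W = 71/3

Feasible corners and W = -8x1 + 2x2:
  (0, 71/6) → W = 71/3
  (2194/115, 455/23) → W = -13002/115
  (0, 0) → W = 0
  (171/10, 0) → W = -684/5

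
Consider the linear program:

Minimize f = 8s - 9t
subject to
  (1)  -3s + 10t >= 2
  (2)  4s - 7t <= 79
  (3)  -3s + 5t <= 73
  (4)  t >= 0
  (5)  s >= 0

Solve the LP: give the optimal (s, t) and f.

Extreme points and f = 8s - 9t:
  (804/19, 245/19) → f = 4227/19
  (0, 1/5) → f = -9/5
  (0, 73/5) → f = -657/5
The feasible region is unbounded (it extends along (7, 4), (5, 3)), but f strictly increases along every unbounded feasible direction, so there is no improving ray and the minimum is attained at a vertex.

s = 0, t = 73/5, minimum f = -657/5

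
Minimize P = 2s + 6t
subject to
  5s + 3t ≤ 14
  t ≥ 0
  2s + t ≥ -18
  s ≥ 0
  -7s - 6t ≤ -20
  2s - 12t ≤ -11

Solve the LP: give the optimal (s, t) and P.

s = 29/16, t = 39/32, minimum P = 175/16

Vertices and P = 2s + 6t:
  (0, 14/3) → P = 28
  (45/22, 83/66) → P = 128/11
  (0, 10/3) → P = 20
  (29/16, 39/32) → P = 175/16

The binding constraints are -7s - 6t = -20 and 2s - 12t = -11.
Solving simultaneously gives s = 29/16, t = 39/32.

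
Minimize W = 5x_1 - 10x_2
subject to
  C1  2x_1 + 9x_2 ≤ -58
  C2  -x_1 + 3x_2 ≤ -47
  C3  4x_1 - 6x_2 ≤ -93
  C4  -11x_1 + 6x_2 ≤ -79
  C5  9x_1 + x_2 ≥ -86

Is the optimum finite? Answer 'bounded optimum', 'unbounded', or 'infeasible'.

The boundaries 2x_1 + 9x_2 = -58 and -x_1 + 3x_2 = -47 meet at (83/5, -152/15), but that point violates 4x_1 - 6x_2 ≤ -93. Every candidate vertex is excluded by some other constraint, so the feasible region is empty.

infeasible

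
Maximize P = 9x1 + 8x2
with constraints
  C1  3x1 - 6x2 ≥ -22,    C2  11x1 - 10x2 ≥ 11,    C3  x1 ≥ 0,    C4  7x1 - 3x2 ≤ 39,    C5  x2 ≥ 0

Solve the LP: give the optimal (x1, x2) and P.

The binding constraints are 3x1 - 6x2 = -22 and 7x1 - 3x2 = 39.
Solving simultaneously gives x1 = 100/11, x2 = 271/33.

x1 = 100/11, x2 = 271/33, maximum P = 4868/33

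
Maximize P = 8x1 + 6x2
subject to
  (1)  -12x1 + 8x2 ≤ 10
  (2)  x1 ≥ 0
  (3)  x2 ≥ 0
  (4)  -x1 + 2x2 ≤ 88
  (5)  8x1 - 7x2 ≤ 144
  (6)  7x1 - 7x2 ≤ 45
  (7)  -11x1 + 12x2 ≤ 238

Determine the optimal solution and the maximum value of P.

x1 = 904/9, x2 = 848/9, maximum P = 12320/9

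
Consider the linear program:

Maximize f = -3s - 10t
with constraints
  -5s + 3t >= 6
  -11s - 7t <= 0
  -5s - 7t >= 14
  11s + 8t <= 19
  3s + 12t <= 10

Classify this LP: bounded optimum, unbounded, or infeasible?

The boundaries -5s + 3t = 6 and -11s - 7t = 0 meet at (-21/34, 33/34), but that point violates -5s - 7t ≥ 14. Every candidate vertex is excluded by some other constraint, so the feasible region is empty.

infeasible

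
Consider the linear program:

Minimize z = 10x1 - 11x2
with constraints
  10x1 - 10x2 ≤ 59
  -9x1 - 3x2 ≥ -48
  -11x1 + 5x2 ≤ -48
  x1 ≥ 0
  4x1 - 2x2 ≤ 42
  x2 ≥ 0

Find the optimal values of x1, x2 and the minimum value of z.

Extreme points and z = 10x1 - 11x2:
  (64/13, 16/13) → z = 464/13
  (16/3, 0) → z = 160/3
  (48/11, 0) → z = 480/11

At the optimal vertex, -9x1 - 3x2 = -48 and -11x1 + 5x2 = -48.
Solving simultaneously gives x1 = 64/13, x2 = 16/13.

x1 = 64/13, x2 = 16/13, minimum z = 464/13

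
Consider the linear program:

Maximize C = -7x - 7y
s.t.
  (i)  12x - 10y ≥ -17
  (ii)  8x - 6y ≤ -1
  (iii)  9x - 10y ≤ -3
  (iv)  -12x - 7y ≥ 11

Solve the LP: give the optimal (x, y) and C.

Extreme points and C = -7x - 7y:
  (-14/3, -39/10) → C = 1799/30
  (-229/204, 6/17) → C = 1099/204
  (-131/183, -21/61) → C = 1358/183

The optimum lies where 12x - 10y = -17 and 9x - 10y = -3.
Solving simultaneously gives x = -14/3, y = -39/10.

x = -14/3, y = -39/10, maximum C = 1799/30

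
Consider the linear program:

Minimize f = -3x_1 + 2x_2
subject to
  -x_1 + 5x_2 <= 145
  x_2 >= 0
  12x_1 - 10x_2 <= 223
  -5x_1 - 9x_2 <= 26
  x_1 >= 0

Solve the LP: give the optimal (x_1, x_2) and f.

Feasible corners and f = -3x_1 + 2x_2:
  (513/10, 1963/50) → f = -3769/50
  (0, 29) → f = 58
  (223/12, 0) → f = -223/4
  (0, 0) → f = 0

The optimum lies where -x_1 + 5x_2 = 145 and 12x_1 - 10x_2 = 223.
Solving simultaneously gives x_1 = 513/10, x_2 = 1963/50.

x_1 = 513/10, x_2 = 1963/50, minimum f = -3769/50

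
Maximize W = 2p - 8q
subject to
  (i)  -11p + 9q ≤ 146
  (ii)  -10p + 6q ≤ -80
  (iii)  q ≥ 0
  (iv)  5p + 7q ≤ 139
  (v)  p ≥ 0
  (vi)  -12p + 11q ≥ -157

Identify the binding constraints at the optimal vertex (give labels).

(iii) and (vi)

Vertices and W = 2p - 8q:
  (8, 0) → W = 16
  (697/50, 99/10) → W = -1283/25
  (157/12, 0) → W = 157/6
  (2628/139, 883/139) → W = -1808/139

The maximum is at (157/12, 0). Substituting into each constraint, equality holds for (iii) and (vi); the remaining constraints have slack.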